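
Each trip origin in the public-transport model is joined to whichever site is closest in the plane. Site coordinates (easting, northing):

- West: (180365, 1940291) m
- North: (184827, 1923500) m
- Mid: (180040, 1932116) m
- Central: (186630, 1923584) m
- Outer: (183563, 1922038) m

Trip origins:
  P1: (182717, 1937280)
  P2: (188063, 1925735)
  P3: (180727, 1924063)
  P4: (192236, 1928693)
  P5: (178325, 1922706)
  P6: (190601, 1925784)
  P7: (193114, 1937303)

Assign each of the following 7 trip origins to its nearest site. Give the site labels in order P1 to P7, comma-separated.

P1 → West (d²=14598025.00)
P2 → Central (d²=6680290.00)
P3 → Outer (d²=12143521.00)
P4 → Central (d²=57529117.00)
P5 → Outer (d²=27882868.00)
P6 → Central (d²=20608841.00)
P7 → West (d²=171465145.00)

West, Central, Outer, Central, Outer, Central, West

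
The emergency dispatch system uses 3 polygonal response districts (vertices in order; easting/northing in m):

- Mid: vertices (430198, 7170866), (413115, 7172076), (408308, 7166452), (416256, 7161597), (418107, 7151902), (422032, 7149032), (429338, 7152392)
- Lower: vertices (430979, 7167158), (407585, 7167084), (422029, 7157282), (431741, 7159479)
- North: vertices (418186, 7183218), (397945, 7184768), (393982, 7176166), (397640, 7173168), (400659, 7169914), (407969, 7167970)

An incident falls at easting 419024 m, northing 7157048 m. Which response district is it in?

Cast a ray rightward from (419024, 7157048). For each polygon, the edges (by vertex number in listed order) whose endpoints lie on opposite sides of northing = 7157048, where each meets that height, and whether that is right or left of the point:
Mid: 4–5 at easting≈417124.5 (left), 7–1 at easting≈429554.7 (right) → 1 crossing.
Lower: no edge straddles that height → 0 crossings.
North: no edge straddles that height → 0 crossings.
Only Mid has an odd count, so the point is inside Mid.

Mid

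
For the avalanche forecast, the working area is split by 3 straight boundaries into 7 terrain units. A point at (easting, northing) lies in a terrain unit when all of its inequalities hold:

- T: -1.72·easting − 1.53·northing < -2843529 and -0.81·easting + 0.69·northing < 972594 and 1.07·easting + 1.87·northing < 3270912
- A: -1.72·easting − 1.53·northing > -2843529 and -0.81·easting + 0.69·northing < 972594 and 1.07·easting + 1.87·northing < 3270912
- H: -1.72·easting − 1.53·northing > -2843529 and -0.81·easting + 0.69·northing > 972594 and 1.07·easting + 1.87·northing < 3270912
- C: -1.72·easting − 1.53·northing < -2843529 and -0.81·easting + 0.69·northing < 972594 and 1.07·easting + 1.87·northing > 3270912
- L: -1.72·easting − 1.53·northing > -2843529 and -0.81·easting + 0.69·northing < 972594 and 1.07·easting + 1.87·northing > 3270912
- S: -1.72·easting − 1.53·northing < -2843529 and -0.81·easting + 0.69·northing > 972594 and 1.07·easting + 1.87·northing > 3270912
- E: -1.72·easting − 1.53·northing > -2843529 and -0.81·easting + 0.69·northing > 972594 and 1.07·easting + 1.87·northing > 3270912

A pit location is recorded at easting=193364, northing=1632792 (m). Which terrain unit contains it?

A

-1.72·193364 − 1.53·1632792 = -2830757.840, which is > -2843529
-0.81·193364 + 0.69·1632792 = 970001.640, which is < 972594
1.07·193364 + 1.87·1632792 = 3260220.520, which is < 3270912
This sign pattern matches A.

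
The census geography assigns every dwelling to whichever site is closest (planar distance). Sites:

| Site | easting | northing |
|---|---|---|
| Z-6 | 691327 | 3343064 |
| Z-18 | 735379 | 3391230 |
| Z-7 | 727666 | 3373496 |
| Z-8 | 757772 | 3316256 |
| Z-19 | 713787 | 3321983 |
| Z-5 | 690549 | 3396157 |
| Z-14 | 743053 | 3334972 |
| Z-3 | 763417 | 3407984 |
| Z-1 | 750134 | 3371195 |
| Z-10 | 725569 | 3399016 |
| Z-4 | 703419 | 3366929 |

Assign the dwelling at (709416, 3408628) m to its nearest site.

Squared distances to each site:
Z-6: 4625850017.000; Z-18: 976767773.000; Z-7: 1567319924.000; Z-8: 10870889120.000; Z-19: 7526461666.000; Z-5: 511489530.000; Z-14: 6556654105.000; Z-3: 2916522737.000; Z-1: 3059185013.000; Z-10: 353309953.000; Z-4: 1774770610.000.
Minimum at Z-10.

Z-10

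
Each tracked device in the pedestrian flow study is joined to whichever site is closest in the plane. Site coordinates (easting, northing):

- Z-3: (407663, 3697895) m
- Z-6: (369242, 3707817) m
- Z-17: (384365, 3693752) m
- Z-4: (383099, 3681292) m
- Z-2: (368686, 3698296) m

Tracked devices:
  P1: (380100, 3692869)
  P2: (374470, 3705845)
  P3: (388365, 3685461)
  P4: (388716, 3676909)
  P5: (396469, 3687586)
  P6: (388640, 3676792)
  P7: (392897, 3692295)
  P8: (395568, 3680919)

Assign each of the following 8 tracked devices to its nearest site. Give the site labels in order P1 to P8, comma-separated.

Z-17, Z-6, Z-4, Z-4, Z-17, Z-4, Z-17, Z-4

P1 → Z-17 (d²=18969914.00)
P2 → Z-6 (d²=31220768.00)
P3 → Z-4 (d²=45111317.00)
P4 → Z-4 (d²=50761378.00)
P5 → Z-17 (d²=184526372.00)
P6 → Z-4 (d²=50952681.00)
P7 → Z-17 (d²=74917873.00)
P8 → Z-4 (d²=155615090.00)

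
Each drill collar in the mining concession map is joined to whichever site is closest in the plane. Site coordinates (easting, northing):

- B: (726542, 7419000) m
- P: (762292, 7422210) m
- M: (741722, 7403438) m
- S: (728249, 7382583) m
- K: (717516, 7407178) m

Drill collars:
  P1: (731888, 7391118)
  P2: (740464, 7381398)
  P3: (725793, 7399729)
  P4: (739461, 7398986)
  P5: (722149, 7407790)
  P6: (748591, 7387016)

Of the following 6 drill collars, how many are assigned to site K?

P1 → S
P2 → S
P3 → K
P4 → M
P5 → K
P6 → M
2 of the 6 go to K.

2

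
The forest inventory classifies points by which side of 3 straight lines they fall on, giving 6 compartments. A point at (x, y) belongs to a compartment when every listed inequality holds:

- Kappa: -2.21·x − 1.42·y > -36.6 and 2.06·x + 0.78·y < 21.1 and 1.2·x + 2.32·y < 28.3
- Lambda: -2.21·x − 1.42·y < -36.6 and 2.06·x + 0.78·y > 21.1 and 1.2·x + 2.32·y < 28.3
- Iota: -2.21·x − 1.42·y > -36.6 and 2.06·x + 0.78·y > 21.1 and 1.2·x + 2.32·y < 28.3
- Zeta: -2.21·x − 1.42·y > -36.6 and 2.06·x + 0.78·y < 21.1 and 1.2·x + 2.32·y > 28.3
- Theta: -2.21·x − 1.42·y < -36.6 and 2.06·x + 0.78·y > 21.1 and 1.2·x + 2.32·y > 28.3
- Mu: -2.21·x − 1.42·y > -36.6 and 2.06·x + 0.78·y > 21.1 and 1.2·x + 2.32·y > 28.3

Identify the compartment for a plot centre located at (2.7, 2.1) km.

-2.21·2.7 − 1.42·2.1 = -8.949, which is > -36.6
2.06·2.7 + 0.78·2.1 = 7.200, which is < 21.1
1.2·2.7 + 2.32·2.1 = 8.112, which is < 28.3
This sign pattern matches Kappa.

Kappa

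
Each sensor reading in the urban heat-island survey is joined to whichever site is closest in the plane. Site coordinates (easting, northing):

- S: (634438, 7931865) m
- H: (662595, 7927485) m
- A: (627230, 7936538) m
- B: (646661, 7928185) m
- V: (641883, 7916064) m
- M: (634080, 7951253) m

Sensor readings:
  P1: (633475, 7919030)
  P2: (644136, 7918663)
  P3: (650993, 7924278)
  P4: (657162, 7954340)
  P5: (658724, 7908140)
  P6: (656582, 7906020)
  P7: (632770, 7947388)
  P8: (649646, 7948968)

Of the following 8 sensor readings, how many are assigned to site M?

P1 → V
P2 → V
P3 → B
P4 → M
P5 → V
P6 → V
P7 → M
P8 → M
3 of the 8 go to M.

3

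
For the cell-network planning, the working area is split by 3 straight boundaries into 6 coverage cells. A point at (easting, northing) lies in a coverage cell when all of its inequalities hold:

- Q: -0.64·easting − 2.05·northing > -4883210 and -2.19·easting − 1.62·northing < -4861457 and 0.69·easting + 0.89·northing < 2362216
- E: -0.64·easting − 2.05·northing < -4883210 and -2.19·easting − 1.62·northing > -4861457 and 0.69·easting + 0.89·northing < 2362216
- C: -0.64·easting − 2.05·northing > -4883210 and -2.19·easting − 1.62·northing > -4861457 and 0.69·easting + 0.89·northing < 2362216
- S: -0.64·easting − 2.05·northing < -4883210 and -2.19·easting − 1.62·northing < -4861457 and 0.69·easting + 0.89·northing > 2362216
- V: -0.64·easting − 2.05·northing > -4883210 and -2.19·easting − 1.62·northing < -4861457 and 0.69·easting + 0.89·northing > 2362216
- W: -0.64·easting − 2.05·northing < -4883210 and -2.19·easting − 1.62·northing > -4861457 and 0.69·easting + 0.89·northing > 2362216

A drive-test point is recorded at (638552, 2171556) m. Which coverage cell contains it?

-0.64·638552 − 2.05·2171556 = -4860363.080, which is > -4883210
-2.19·638552 − 1.62·2171556 = -4916349.600, which is < -4861457
0.69·638552 + 0.89·2171556 = 2373285.720, which is > 2362216
This sign pattern matches V.

V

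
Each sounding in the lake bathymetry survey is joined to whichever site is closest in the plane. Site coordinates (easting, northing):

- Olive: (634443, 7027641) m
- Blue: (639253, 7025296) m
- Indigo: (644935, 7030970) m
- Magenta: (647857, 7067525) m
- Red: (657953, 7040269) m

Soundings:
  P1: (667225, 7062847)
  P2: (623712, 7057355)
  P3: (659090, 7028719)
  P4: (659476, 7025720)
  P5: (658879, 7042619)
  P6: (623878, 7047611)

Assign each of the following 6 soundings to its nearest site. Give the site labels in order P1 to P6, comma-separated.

Magenta, Magenta, Red, Red, Red, Olive

P1 → Magenta (d²=397003108.00)
P2 → Magenta (d²=686409925.00)
P3 → Red (d²=134695269.00)
P4 → Red (d²=213992930.00)
P5 → Red (d²=6379976.00)
P6 → Olive (d²=510420125.00)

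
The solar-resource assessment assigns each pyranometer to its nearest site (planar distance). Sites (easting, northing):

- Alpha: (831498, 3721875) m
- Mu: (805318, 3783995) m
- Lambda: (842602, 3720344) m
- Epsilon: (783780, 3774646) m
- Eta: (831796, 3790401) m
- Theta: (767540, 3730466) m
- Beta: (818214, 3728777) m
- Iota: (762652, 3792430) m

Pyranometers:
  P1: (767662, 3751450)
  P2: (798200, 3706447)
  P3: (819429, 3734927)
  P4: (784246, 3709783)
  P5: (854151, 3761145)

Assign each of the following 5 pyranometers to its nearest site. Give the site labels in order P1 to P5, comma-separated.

Theta, Beta, Beta, Theta, Eta

P1 → Theta (d²=440343140.00)
P2 → Beta (d²=899189096.00)
P3 → Beta (d²=39298725.00)
P4 → Theta (d²=706876925.00)
P5 → Eta (d²=1355659561.00)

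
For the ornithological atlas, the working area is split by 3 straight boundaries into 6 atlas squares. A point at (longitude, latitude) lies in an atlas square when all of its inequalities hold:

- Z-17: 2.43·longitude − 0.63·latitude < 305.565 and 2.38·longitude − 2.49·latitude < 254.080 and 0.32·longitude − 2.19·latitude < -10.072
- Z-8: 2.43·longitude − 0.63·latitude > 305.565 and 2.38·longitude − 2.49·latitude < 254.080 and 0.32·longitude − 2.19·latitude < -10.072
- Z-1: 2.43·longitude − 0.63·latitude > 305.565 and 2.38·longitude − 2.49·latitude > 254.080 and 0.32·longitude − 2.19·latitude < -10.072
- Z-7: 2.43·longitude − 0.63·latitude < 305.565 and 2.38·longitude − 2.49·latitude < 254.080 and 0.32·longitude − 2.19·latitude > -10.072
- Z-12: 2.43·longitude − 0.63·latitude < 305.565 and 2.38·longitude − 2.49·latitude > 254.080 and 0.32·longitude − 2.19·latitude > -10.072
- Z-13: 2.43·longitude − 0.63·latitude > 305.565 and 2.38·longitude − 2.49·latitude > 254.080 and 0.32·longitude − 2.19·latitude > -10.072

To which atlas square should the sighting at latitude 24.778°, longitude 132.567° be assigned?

Z-8

2.43·132.567 − 0.63·24.778 = 306.528, which is > 305.565
2.38·132.567 − 2.49·24.778 = 253.812, which is < 254.080
0.32·132.567 − 2.19·24.778 = -11.842, which is < -10.072
This sign pattern matches Z-8.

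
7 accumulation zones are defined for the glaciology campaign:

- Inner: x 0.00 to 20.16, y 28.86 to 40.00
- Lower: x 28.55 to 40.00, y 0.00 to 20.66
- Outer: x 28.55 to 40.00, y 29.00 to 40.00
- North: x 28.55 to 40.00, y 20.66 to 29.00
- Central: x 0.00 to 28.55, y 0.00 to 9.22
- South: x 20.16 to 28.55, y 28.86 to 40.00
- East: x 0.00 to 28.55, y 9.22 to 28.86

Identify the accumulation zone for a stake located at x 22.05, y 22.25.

East

The point has x = 22.05 and y = 22.25.
Only East satisfies 0.00 ≤ x ≤ 28.55 and 9.22 ≤ y ≤ 28.86.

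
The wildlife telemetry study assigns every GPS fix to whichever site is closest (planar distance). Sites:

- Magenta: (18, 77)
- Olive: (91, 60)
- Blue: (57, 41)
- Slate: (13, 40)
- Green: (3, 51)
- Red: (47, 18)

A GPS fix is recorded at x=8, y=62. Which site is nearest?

Squared distances to each site:
Magenta: 325.000; Olive: 6893.000; Blue: 2842.000; Slate: 509.000; Green: 146.000; Red: 3457.000.
Minimum at Green.

Green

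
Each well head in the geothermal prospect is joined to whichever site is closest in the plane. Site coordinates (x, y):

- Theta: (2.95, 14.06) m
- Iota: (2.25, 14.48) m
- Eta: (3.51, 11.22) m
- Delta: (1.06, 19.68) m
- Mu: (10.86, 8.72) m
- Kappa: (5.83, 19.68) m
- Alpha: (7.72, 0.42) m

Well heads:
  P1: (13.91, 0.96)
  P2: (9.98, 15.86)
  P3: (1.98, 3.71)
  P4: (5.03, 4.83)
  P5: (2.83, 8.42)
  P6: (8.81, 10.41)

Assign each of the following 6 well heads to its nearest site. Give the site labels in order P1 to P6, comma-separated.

P1 → Alpha (d²=38.61)
P2 → Kappa (d²=31.81)
P3 → Alpha (d²=43.77)
P4 → Alpha (d²=26.68)
P5 → Eta (d²=8.30)
P6 → Mu (d²=7.06)

Alpha, Kappa, Alpha, Alpha, Eta, Mu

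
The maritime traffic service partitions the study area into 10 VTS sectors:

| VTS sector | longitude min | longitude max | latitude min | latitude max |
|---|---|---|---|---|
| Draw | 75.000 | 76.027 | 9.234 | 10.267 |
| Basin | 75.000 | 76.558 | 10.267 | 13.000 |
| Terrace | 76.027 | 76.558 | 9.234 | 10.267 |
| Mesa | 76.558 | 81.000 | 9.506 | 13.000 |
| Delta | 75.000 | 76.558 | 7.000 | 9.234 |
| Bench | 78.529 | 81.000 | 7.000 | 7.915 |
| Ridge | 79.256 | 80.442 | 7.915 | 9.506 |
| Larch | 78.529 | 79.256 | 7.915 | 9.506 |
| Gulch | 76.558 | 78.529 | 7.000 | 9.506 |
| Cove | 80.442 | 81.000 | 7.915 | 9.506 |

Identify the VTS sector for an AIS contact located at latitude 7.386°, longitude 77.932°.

Gulch

The point has longitude = 77.932 and latitude = 7.386.
Only Gulch satisfies 76.558 ≤ longitude ≤ 78.529 and 7.000 ≤ latitude ≤ 9.506.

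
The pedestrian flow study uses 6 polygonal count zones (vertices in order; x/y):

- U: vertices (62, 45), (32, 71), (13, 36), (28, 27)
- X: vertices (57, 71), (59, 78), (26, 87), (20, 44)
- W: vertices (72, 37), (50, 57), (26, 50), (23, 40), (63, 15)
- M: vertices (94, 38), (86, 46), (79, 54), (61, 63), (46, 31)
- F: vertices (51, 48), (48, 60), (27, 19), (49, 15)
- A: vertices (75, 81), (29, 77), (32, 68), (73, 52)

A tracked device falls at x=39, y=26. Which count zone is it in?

F

Cast a ray rightward from (39, 26). For each polygon, the edges (by vertex number in listed order) whose endpoints lie on opposite sides of y = 26, where each meets that height, and whether that is right or left of the point:
U: no edge straddles that height → 0 crossings.
X: no edge straddles that height → 0 crossings.
W: 4–5 at x≈45.4 (right), 5–1 at x≈67.5 (right) → 2 crossings.
M: no edge straddles that height → 0 crossings.
F: 2–3 at x≈30.6 (left), 4–1 at x≈49.7 (right) → 1 crossing.
A: no edge straddles that height → 0 crossings.
Only F has an odd count, so the point is inside F.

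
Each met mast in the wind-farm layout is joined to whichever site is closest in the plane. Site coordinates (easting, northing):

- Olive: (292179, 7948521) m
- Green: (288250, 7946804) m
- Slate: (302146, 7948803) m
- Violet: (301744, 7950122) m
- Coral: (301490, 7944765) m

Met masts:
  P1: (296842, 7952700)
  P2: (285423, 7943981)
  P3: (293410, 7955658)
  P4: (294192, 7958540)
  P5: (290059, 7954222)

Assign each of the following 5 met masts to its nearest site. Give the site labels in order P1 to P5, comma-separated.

P1 → Violet (d²=30675688.00)
P2 → Green (d²=15961258.00)
P3 → Olive (d²=52452130.00)
P4 → Olive (d²=104432530.00)
P5 → Olive (d²=36995801.00)

Violet, Green, Olive, Olive, Olive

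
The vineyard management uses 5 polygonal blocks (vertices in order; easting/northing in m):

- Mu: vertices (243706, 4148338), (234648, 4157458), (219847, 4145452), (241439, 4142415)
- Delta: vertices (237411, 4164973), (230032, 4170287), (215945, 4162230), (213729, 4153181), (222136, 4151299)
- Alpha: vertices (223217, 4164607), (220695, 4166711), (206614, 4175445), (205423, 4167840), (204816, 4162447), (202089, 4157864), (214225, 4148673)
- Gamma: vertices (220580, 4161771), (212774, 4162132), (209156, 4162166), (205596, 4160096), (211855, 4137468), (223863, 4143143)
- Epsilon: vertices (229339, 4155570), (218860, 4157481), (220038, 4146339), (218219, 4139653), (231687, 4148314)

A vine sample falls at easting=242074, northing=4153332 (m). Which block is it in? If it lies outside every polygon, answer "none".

none

Cast a ray rightward from (242074, 4153332). For each polygon, the edges (by vertex number in listed order) whose endpoints lie on opposite sides of northing = 4153332, where each meets that height, and whether that is right or left of the point:
Mu: 1–2 at easting≈238746.0 (left), 2–3 at easting≈229561.5 (left) → 0 crossings.
Delta: 3–4 at easting≈213766.0 (left), 5–1 at easting≈224407.0 (left) → 0 crossings.
Alpha: 6–7 at easting≈208073.2 (left), 7–1 at easting≈216854.2 (left) → 0 crossings.
Gamma: 4–5 at easting≈207467.0 (left), 6–1 at easting≈222067.3 (left) → 0 crossings.
Epsilon: 2–3 at easting≈219298.7 (left), 5–1 at easting≈230063.2 (left) → 0 crossings.
All counts are even, so the point lies outside every listed polygon.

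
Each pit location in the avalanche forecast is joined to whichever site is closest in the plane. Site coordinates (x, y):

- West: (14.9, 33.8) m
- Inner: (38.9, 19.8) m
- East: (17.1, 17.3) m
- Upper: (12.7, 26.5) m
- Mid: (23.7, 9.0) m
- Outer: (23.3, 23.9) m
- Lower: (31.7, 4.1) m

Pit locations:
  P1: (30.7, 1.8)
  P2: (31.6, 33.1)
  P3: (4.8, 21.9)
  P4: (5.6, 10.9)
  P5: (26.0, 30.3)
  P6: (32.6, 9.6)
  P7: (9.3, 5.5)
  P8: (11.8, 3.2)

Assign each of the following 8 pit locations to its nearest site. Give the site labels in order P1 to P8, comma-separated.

Lower, Outer, Upper, East, Outer, Lower, East, Mid

P1 → Lower (d²=6.29)
P2 → Outer (d²=153.53)
P3 → Upper (d²=83.57)
P4 → East (d²=173.21)
P5 → Outer (d²=48.25)
P6 → Lower (d²=31.06)
P7 → East (d²=200.08)
P8 → Mid (d²=175.25)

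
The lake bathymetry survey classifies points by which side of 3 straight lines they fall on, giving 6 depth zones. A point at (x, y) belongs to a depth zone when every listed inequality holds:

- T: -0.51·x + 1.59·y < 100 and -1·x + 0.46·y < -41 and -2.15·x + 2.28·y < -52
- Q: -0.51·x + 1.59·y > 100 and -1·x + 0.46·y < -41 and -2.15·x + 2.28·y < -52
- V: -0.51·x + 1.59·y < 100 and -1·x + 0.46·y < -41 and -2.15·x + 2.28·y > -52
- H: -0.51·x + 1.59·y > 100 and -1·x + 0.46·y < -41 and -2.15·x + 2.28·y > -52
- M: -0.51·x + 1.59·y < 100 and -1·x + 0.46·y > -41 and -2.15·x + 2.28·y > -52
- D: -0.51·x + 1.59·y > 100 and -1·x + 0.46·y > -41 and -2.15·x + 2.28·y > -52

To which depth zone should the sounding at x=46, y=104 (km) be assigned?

D

-0.51·46 + 1.59·104 = 141.900, which is > 100
-1·46 + 0.46·104 = 1.840, which is > -41
-2.15·46 + 2.28·104 = 138.220, which is > -52
This sign pattern matches D.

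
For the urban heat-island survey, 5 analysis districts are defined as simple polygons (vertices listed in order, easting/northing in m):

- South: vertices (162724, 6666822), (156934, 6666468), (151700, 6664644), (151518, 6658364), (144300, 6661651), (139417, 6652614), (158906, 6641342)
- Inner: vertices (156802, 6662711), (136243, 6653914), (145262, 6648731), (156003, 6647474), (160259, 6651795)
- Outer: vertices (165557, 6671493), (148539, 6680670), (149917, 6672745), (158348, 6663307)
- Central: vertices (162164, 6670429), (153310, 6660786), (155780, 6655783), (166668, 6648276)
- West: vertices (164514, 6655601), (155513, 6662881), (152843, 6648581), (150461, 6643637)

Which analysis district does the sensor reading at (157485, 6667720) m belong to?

Cast a ray rightward from (157485, 6667720). For each polygon, the edges (by vertex number in listed order) whose endpoints lie on opposite sides of northing = 6667720, where each meets that height, and whether that is right or left of the point:
South: no edge straddles that height → 0 crossings.
Inner: no edge straddles that height → 0 crossings.
Outer: 3–4 at easting≈154405.9 (left), 4–1 at easting≈162234.3 (right) → 1 crossing.
Central: 1–2 at easting≈159676.7 (right), 4–1 at easting≈162714.8 (right) → 2 crossings.
West: no edge straddles that height → 0 crossings.
Only Outer has an odd count, so the point is inside Outer.

Outer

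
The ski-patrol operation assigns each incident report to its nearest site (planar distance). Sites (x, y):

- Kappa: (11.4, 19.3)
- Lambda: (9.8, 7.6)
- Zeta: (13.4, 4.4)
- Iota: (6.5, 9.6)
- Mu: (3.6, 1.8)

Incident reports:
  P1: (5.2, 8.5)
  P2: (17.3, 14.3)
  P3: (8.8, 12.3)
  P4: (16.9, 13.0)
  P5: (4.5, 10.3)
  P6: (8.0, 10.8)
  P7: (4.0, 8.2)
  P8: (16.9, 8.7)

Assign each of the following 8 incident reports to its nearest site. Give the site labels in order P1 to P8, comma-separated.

Iota, Kappa, Iota, Kappa, Iota, Iota, Iota, Zeta

P1 → Iota (d²=2.90)
P2 → Kappa (d²=59.81)
P3 → Iota (d²=12.58)
P4 → Kappa (d²=69.94)
P5 → Iota (d²=4.49)
P6 → Iota (d²=3.69)
P7 → Iota (d²=8.21)
P8 → Zeta (d²=30.74)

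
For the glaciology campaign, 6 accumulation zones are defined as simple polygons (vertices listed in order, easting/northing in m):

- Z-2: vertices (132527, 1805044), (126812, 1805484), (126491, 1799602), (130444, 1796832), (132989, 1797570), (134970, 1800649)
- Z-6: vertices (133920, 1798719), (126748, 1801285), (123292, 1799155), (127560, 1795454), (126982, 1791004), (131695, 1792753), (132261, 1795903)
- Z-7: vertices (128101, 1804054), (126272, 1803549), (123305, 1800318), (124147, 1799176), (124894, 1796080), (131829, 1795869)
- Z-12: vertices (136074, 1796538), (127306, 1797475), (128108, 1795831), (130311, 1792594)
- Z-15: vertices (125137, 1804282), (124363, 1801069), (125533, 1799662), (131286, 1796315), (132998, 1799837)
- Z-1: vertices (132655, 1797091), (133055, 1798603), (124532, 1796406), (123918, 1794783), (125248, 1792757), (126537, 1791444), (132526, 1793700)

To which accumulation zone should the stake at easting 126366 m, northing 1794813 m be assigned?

Z-1

Cast a ray rightward from (126366, 1794813). For each polygon, the edges (by vertex number in listed order) whose endpoints lie on opposite sides of northing = 1794813, where each meets that height, and whether that is right or left of the point:
Z-2: no edge straddles that height → 0 crossings.
Z-6: 4–5 at easting≈127476.7 (right), 6–7 at easting≈132065.1 (right) → 2 crossings.
Z-7: no edge straddles that height → 0 crossings.
Z-12: 3–4 at easting≈128800.8 (right), 4–1 at easting≈133553.4 (right) → 2 crossings.
Z-15: no edge straddles that height → 0 crossings.
Z-1: 3–4 at easting≈123929.3 (left), 7–1 at easting≈132568.3 (right) → 1 crossing.
Only Z-1 has an odd count, so the point is inside Z-1.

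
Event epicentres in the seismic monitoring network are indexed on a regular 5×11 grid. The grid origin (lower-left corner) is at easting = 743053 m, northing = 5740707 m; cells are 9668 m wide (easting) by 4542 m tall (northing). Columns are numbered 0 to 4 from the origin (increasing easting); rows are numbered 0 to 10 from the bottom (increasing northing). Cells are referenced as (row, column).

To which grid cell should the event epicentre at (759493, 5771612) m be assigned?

(6, 1)

Column index: ⌊(759493 − 743053) / 9668⌋ = ⌊1.700⌋ = 1
Row offset from origin: ⌊(5771612 − 5740707) / 4542⌋ = ⌊6.804⌋ = 6 → row 6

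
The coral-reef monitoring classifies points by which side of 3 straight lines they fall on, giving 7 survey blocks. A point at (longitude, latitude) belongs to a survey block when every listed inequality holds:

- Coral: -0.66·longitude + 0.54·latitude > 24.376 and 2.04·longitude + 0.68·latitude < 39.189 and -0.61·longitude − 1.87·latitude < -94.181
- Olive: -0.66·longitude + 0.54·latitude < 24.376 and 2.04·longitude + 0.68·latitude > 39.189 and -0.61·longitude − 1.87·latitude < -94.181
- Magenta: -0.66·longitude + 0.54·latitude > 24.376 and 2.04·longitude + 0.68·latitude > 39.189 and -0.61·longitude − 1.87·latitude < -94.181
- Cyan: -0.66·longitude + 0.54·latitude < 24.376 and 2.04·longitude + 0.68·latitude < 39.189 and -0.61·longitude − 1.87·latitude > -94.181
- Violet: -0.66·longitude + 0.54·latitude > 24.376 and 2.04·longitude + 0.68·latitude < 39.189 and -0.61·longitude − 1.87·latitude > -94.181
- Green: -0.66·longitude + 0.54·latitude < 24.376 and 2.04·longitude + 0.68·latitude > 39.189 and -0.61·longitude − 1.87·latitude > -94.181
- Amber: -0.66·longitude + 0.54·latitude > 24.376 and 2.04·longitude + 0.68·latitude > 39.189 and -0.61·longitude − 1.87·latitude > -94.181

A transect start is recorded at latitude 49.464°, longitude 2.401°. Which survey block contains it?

-0.66·2.401 + 0.54·49.464 = 25.126, which is > 24.376
2.04·2.401 + 0.68·49.464 = 38.534, which is < 39.189
-0.61·2.401 − 1.87·49.464 = -93.962, which is > -94.181
This sign pattern matches Violet.

Violet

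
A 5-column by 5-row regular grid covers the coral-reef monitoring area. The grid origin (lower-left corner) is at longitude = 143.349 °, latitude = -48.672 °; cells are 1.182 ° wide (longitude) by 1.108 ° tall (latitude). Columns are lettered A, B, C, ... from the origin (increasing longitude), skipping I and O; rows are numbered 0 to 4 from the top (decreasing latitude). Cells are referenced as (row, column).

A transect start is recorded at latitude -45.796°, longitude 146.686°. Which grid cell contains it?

(2, C)

Column index: ⌊(146.686 − 143.349) / 1.182⌋ = ⌊2.823⌋ = 2 → column C
Row offset from origin: ⌊(-45.796 − -48.672) / 1.108⌋ = ⌊2.596⌋ = 2 → row 2 (counted from top)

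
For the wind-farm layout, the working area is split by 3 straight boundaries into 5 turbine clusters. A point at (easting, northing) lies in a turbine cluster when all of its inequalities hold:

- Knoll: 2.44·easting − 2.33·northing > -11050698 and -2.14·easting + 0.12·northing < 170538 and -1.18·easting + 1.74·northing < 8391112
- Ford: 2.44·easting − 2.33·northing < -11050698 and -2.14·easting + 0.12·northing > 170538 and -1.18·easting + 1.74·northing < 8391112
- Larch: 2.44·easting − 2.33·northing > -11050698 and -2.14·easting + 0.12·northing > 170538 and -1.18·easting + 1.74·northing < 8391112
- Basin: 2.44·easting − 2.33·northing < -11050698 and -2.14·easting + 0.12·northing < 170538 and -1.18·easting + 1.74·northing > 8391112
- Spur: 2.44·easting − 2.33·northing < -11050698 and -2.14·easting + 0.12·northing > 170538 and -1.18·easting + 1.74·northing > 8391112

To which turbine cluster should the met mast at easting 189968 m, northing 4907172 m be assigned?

Larch

2.44·189968 − 2.33·4907172 = -10970188.840, which is > -11050698
-2.14·189968 + 0.12·4907172 = 182329.120, which is > 170538
-1.18·189968 + 1.74·4907172 = 8314317.040, which is < 8391112
This sign pattern matches Larch.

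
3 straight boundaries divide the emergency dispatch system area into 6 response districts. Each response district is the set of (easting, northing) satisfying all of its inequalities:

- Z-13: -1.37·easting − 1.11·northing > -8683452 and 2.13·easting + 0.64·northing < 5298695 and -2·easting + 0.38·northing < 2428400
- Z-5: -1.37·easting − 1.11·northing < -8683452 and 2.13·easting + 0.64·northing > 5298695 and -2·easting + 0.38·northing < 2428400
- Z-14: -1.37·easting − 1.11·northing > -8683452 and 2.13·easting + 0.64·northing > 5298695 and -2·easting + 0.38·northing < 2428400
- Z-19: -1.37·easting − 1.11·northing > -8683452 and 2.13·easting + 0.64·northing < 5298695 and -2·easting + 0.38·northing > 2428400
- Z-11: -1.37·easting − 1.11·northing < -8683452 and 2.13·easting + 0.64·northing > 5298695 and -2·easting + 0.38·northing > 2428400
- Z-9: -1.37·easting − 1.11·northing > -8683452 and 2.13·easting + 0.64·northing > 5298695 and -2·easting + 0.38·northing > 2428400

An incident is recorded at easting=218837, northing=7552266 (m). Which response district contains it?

-1.37·218837 − 1.11·7552266 = -8682821.950, which is > -8683452
2.13·218837 + 0.64·7552266 = 5299573.050, which is > 5298695
-2·218837 + 0.38·7552266 = 2432187.080, which is > 2428400
This sign pattern matches Z-9.

Z-9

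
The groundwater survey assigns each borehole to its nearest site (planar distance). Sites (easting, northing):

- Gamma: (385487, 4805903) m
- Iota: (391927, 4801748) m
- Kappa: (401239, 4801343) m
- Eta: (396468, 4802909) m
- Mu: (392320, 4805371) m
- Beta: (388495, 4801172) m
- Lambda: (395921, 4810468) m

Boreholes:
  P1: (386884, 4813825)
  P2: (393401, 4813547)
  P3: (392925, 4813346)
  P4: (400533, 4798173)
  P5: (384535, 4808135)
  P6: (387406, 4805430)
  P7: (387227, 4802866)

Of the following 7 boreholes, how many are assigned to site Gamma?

P1 → Gamma
P2 → Lambda
P3 → Lambda
P4 → Kappa
P5 → Gamma
P6 → Gamma
P7 → Beta
3 of the 7 go to Gamma.

3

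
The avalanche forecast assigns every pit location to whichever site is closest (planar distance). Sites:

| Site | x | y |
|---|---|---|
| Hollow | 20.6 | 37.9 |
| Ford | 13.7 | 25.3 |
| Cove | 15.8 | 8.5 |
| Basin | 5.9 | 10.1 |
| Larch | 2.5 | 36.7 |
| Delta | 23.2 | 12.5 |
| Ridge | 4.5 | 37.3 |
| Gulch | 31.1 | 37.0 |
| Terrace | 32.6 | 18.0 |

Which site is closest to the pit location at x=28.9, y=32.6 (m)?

Squared distances to each site:
Hollow: 96.980; Ford: 284.330; Cove: 752.420; Basin: 1035.250; Larch: 713.770; Delta: 436.500; Ridge: 617.450; Gulch: 24.200; Terrace: 226.850.
Minimum at Gulch.

Gulch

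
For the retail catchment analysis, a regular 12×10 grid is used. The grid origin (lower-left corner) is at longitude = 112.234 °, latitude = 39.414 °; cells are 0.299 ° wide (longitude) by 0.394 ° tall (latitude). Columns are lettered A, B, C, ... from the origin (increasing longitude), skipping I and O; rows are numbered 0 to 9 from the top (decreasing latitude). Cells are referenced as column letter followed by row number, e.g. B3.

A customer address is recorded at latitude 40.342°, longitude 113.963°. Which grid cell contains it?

Column index: ⌊(113.963 − 112.234) / 0.299⌋ = ⌊5.783⌋ = 5 → column F
Row offset from origin: ⌊(40.342 − 39.414) / 0.394⌋ = ⌊2.355⌋ = 2 → row 7 (counted from top)

F7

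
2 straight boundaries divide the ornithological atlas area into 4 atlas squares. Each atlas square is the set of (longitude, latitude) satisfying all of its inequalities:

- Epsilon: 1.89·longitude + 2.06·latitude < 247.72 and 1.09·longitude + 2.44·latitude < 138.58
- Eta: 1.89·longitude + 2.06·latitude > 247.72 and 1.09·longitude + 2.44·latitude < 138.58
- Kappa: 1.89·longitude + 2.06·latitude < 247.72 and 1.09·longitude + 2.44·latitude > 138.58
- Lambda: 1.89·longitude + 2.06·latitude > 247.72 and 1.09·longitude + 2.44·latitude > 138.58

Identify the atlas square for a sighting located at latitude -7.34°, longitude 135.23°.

1.89·135.23 + 2.06·-7.34 = 240.464, which is < 247.72
1.09·135.23 + 2.44·-7.34 = 129.491, which is < 138.58
This sign pattern matches Epsilon.

Epsilon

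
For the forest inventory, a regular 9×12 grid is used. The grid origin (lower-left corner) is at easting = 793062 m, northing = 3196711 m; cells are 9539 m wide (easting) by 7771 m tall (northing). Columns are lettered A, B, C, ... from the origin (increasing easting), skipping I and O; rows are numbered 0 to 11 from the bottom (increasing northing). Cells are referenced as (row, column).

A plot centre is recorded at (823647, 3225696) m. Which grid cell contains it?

Column index: ⌊(823647 − 793062) / 9539⌋ = ⌊3.206⌋ = 3 → column D
Row offset from origin: ⌊(3225696 − 3196711) / 7771⌋ = ⌊3.730⌋ = 3 → row 3

(3, D)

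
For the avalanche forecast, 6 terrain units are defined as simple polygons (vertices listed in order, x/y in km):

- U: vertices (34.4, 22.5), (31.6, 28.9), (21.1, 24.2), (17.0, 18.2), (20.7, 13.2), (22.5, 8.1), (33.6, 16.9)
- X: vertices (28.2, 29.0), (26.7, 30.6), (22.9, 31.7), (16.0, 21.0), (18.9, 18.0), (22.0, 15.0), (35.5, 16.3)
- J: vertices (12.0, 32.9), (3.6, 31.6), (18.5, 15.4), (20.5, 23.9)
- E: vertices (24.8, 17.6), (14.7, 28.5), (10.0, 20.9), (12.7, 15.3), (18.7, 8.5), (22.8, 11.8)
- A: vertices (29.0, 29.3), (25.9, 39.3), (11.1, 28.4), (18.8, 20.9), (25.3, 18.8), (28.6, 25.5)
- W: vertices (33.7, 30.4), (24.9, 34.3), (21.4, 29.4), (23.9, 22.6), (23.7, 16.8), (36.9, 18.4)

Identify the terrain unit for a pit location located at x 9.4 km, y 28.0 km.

Cast a ray rightward from (9.4, 28.0). For each polygon, the edges (by vertex number in listed order) whose endpoints lie on opposite sides of y = 28.0, where each meets that height, and whether that is right or left of the point:
U: 1–2 at x≈31.99 (right), 2–3 at x≈29.59 (right) → 2 crossings.
X: 3–4 at x≈20.51 (right), 7–1 at x≈28.77 (right) → 2 crossings.
J: 2–3 at x≈6.91 (left), 4–1 at x≈16.63 (right) → 1 crossing.
E: 1–2 at x≈15.16 (right), 2–3 at x≈14.39 (right) → 2 crossings.
A: 3–4 at x≈11.51 (right), 6–1 at x≈28.86 (right) → 2 crossings.
W: 3–4 at x≈21.91 (right), 6–1 at x≈34.34 (right) → 2 crossings.
Only J has an odd count, so the point is inside J.

J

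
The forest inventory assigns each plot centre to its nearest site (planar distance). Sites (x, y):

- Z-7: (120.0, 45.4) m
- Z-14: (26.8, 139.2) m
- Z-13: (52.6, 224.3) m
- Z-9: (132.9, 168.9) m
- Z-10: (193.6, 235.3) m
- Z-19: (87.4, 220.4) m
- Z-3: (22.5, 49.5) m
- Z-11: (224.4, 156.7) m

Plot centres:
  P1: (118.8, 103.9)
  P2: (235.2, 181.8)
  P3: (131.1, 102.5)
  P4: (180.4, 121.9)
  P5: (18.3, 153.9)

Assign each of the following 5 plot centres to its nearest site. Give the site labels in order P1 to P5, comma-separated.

Z-7, Z-11, Z-7, Z-11, Z-14

P1 → Z-7 (d²=3423.69)
P2 → Z-11 (d²=746.65)
P3 → Z-7 (d²=3383.62)
P4 → Z-11 (d²=3147.04)
P5 → Z-14 (d²=288.34)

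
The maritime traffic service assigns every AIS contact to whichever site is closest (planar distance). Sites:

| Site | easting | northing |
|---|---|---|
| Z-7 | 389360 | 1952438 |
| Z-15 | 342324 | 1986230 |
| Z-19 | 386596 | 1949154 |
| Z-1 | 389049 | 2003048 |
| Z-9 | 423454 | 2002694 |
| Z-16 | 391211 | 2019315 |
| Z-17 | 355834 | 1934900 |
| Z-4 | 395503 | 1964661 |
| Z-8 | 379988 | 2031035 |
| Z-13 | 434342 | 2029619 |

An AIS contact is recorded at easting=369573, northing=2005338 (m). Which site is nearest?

Squared distances to each site:
Z-7: 3189935369.000; Z-15: 1107623665.000; Z-19: 3446424385.000; Z-1: 384558676.000; Z-9: 2910152897.000; Z-16: 663559573.000; Z-17: 5150271965.000; Z-4: 2326983229.000; Z-8: 768808034.000; Z-13: 4784590322.000.
Minimum at Z-1.

Z-1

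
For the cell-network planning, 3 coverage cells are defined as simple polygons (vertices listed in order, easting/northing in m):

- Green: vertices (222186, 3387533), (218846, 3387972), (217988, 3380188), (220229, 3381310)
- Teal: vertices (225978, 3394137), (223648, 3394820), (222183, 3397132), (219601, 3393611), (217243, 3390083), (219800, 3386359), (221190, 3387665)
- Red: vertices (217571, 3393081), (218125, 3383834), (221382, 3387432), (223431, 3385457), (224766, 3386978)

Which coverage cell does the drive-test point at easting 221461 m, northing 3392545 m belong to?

Teal

Cast a ray rightward from (221461, 3392545). For each polygon, the edges (by vertex number in listed order) whose endpoints lie on opposite sides of northing = 3392545, where each meets that height, and whether that is right or left of the point:
Green: no edge straddles that height → 0 crossings.
Teal: 4–5 at easting≈218888.5 (left), 7–1 at easting≈224800.2 (right) → 1 crossing.
Red: 1–2 at easting≈217603.1 (left), 5–1 at easting≈218202.9 (left) → 0 crossings.
Only Teal has an odd count, so the point is inside Teal.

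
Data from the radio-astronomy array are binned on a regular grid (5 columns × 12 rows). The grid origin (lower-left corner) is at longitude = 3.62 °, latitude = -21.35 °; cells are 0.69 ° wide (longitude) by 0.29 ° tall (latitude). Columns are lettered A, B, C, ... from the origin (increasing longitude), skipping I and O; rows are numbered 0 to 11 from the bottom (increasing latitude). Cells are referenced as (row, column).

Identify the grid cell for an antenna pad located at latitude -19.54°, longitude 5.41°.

(6, C)

Column index: ⌊(5.41 − 3.62) / 0.69⌋ = ⌊2.594⌋ = 2 → column C
Row offset from origin: ⌊(-19.54 − -21.35) / 0.29⌋ = ⌊6.241⌋ = 6 → row 6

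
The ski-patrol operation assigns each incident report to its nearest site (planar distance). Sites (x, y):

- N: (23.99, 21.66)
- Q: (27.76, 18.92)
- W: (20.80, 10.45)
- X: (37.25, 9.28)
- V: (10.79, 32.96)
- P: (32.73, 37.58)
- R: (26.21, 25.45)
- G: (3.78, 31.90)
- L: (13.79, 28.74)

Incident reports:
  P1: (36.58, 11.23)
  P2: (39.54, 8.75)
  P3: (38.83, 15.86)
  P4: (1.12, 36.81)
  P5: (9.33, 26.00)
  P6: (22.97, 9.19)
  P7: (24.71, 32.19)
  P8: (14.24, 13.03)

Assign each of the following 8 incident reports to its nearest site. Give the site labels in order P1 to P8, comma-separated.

P1 → X (d²=4.25)
P2 → X (d²=5.52)
P3 → X (d²=45.79)
P4 → G (d²=31.18)
P5 → L (d²=27.40)
P6 → W (d²=6.30)
P7 → R (d²=47.68)
P8 → W (d²=49.69)

X, X, X, G, L, W, R, W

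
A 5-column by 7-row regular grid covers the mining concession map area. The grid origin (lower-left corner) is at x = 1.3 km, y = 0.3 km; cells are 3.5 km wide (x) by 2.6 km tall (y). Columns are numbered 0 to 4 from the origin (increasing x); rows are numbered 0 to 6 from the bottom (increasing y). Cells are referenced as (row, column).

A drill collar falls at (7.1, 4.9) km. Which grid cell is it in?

(1, 1)

Column index: ⌊(7.1 − 1.3) / 3.5⌋ = ⌊1.657⌋ = 1
Row offset from origin: ⌊(4.9 − 0.3) / 2.6⌋ = ⌊1.769⌋ = 1 → row 1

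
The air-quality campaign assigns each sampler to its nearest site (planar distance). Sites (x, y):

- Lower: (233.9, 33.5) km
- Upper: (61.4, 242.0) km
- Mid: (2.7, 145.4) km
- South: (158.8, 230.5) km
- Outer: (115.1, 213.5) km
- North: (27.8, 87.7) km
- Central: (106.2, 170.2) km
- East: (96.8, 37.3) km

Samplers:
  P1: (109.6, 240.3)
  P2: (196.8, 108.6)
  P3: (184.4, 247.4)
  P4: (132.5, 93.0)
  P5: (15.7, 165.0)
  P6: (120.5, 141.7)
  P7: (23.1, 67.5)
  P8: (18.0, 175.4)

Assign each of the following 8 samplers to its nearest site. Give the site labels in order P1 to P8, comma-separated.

Outer, Lower, South, East, Mid, Central, North, Mid

P1 → Outer (d²=748.49)
P2 → Lower (d²=7016.42)
P3 → South (d²=940.97)
P4 → East (d²=4376.98)
P5 → Mid (d²=553.16)
P6 → Central (d²=1016.74)
P7 → North (d²=430.13)
P8 → Mid (d²=1134.09)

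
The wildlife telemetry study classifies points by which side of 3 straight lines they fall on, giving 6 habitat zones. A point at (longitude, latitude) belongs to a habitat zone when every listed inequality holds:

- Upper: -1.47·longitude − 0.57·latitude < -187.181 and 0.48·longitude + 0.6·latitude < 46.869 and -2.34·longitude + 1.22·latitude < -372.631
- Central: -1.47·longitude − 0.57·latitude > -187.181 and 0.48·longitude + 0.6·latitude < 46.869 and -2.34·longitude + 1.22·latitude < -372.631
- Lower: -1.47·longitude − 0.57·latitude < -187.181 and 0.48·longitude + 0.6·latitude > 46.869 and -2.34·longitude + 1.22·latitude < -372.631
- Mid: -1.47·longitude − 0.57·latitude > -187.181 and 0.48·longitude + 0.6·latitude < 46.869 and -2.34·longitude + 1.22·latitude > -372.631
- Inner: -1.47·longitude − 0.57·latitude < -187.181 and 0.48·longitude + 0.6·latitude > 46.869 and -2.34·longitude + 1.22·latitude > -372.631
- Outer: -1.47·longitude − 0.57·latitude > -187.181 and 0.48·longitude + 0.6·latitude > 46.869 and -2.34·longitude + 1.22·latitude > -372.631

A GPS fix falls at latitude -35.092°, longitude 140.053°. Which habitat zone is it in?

-1.47·140.053 − 0.57·-35.092 = -185.875, which is > -187.181
0.48·140.053 + 0.6·-35.092 = 46.170, which is < 46.869
-2.34·140.053 + 1.22·-35.092 = -370.536, which is > -372.631
This sign pattern matches Mid.

Mid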